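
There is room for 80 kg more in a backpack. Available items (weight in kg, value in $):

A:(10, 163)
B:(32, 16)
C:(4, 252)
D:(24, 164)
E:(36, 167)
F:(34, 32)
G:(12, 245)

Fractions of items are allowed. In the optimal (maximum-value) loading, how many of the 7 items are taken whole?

4

Ratios (sorted): C 63.00, G 20.42, A 16.30, D 6.83, E 4.64, F 0.94, B 0.50
take C (4 @ 252); take G (12 @ 245); take A (10 @ 163); take D (24 @ 164); take 30/36 of E → 139.17. Capacity used 80/80.
4 item(s) taken whole; one partial (take 30/36 of E).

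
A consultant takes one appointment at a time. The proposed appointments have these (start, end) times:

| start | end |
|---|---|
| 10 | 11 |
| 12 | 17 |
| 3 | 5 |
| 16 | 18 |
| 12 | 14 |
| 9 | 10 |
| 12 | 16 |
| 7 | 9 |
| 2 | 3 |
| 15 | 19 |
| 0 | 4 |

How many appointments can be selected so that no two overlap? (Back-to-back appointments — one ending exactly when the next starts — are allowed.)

7

Sorted by end: (2,3)  (0,4)  (3,5)  (7,9)  (9,10)  (10,11)  (12,14)  (12,16)  (12,17)  (16,18)  (15,19)
take (2,3); take (3,5); take (7,9); take (9,10); take (10,11); take (12,14); skip (12,16); take (16,18).
Selected 7 appointments.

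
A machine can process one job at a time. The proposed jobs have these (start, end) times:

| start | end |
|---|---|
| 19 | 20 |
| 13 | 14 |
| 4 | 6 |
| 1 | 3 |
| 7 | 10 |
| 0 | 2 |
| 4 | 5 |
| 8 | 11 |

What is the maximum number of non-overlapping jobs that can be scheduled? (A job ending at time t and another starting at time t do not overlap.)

Sorted by end: (0,2)  (1,3)  (4,5)  (4,6)  (7,10)  (8,11)  (13,14)  (19,20)
take (0,2); skip (1,3); take (4,5); take (7,10); take (13,14); take (19,20).
Selected 5 jobs.

5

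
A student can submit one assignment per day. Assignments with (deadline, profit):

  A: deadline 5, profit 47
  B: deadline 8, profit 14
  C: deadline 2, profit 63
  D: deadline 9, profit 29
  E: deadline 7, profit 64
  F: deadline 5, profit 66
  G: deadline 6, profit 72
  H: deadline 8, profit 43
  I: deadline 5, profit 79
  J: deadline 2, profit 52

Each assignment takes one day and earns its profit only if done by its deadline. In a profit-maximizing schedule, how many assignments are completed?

9

Take jobs in profit order; each goes to the latest open slot no later than its deadline.
Profit order: I=79 G=72 F=66 E=64 C=63 J=52 A=47 H=43 D=29 B=14
Assign: I→slot 5, G→slot 6, F→slot 4, E→slot 7, C→slot 2, J→slot 1, A→slot 3, H→slot 8, D→slot 9, B skipped.
Slots: [1:J] [2:C] [3:A] [4:F] [5:I] [6:G] [7:E] [8:H] [9:D]
9 of 10 scheduled.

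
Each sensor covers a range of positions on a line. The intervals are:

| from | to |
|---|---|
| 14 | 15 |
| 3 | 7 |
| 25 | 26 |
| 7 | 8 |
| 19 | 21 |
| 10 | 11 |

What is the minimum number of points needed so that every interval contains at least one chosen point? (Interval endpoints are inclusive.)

5

By right end: [3,7]  [7,8]  [10,11]  [14,15]  [19,21]  [25,26]
[3,7] uncovered → point at 7; [10,11] uncovered → point at 11; [14,15] uncovered → point at 15; [19,21] uncovered → point at 21; [25,26] uncovered → point at 26.
Points: 7, 11, 15, 21, 26 (5 total).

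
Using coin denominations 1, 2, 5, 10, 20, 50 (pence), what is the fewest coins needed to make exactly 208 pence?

Use the largest denomination that fits, subtract, and repeat.
208 − 4×50→8 − 1×5→3 − 1×2→1 − 1×1→0
Total coins = 4 + 1 + 1 + 1 = 7

7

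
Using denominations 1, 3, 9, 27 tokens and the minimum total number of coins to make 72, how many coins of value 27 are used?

Use the largest denomination that fits, subtract, and repeat.
72 − 2×27→18 − 2×9→0
Count of 27: 2

2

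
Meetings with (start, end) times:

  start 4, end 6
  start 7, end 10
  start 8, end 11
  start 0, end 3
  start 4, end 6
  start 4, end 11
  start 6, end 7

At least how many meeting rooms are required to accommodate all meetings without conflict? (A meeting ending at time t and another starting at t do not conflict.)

3

The answer is the maximum number of intervals overlapping at any instant.
Events (time:±→running): 0:+→1 3:-→0 4:+→1 4:+→2 4:+→3 … peak 3.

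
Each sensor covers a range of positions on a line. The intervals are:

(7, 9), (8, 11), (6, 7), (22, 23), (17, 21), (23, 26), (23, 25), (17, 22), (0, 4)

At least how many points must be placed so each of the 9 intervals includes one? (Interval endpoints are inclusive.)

Process intervals by earliest right end; each time one isn't hit yet, stab at its right endpoint.
Sorted: [0,4] [6,7] [7,9] [8,11] [17,21] [17,22] [22,23] [23,25] [23,26]
{[0,4]} hit by 4; {[6,7],[7,9]} hit by 7; {[8,11]} hit by 11; {[17,21],[17,22]} hit by 21; {[22,23],[23,25],[23,26]} hit by 23.
Points: 4, 7, 11, 21, 23 (5 total).

5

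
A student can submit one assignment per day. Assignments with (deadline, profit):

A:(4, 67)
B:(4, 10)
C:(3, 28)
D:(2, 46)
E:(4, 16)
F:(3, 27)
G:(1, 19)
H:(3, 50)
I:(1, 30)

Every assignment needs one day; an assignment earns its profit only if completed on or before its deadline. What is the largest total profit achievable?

Take jobs in profit order; each goes to the latest open slot no later than its deadline.
Profit order: A=67 H=50 D=46 I=30 C=28 F=27 G=19 E=16 B=10
Assign: A→slot 4, H→slot 3, D→slot 2, I→slot 1, C skipped, F skipped, G skipped, E skipped, B skipped.
Slots: [1:I] [2:D] [3:H] [4:A]
Profit = 30 + 46 + 50 + 67 = 193

193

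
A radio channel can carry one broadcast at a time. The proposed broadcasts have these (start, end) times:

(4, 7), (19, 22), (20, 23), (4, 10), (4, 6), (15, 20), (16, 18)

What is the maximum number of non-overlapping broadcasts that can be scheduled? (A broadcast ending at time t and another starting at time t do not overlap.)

Sorted by end: (4,6)  (4,7)  (4,10)  (16,18)  (15,20)  (19,22)  (20,23)
take (4,6); skip (4,7); take (16,18); take (19,22); skip (20,23).
Selected 3 broadcasts.

3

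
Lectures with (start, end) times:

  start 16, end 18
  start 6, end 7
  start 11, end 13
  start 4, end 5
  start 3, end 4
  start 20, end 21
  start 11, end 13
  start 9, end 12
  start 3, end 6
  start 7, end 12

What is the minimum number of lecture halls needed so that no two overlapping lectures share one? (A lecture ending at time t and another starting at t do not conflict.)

Count concurrent intervals with a sweep; the peak is the room count.
starts: [3, 3, 4, 6, 7, 9, 11, 11, 16, 20]
ends:   [4, 5, 6, 7, 12, 12, 13, 13, 18, 21]
s3→1 s3→2 e4→1 s4→2 e5→1 e6→0 s6→1 e7→0 s7→1 s9→2 s11→3 s11→4  — peak 4.

4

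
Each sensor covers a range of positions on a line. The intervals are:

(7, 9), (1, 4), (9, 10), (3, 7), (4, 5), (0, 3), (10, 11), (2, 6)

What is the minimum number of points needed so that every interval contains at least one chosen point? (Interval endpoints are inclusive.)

4

Sorted: [0,3] [1,4] [4,5] [2,6] [3,7] [7,9] [9,10] [10,11]
{[0,3],[1,4]} hit by 3; {[4,5],[2,6],[3,7]} hit by 5; {[7,9],[9,10]} hit by 9; {[10,11]} hit by 11.
Points: 3, 5, 9, 11 (4 total).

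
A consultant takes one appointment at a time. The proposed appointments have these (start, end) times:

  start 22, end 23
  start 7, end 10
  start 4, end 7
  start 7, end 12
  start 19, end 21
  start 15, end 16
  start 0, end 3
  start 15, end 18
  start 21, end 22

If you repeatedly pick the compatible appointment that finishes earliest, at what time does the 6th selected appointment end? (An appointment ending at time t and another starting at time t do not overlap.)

22

Order by finish time; keep every interval that doesn't clash with the previous kept one.
Sorted by end: (0,3)  (4,7)  (7,10)  (7,12)  (15,16)  (15,18)  (19,21)  (21,22)  (22,23)
take (0,3); take (4,7); take (7,10); skip (7,12); take (15,16); take (19,21); take (21,22); take (22,23).
Selected: (0,3) (4,7) (7,10) (15,16) (19,21) (21,22) (22,23)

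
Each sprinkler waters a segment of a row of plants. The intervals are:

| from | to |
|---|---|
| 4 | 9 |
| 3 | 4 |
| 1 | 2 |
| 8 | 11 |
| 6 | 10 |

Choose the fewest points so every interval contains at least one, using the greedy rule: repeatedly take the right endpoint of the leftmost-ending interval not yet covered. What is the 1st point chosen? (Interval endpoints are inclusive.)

2

Sort by right endpoint; whenever an interval is uncovered, place a point at its right end.
Sorted: [1,2] [3,4] [4,9] [6,10] [8,11]
{[1,2]} hit by 2; {[3,4],[4,9]} hit by 4; {[6,10],[8,11]} hit by 10.
Points: 2, 4, 10 (3 total).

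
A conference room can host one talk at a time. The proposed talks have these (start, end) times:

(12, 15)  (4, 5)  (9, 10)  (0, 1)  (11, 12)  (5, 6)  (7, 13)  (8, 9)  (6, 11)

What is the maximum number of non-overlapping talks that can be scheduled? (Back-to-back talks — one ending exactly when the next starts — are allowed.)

Sorted by end: (0,1)  (4,5)  (5,6)  (8,9)  (9,10)  (6,11)  (11,12)  (7,13)  (12,15)
take (0,1); take (4,5); take (5,6); take (8,9); take (9,10); skip (6,11); take (11,12); skip (7,13); take (12,15).
Selected 7 talks.

7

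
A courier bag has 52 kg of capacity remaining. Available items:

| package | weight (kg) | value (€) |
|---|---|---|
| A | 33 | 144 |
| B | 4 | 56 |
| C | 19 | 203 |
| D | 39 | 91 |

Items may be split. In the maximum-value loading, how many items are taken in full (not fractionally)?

2

Ratios (sorted): B 14.00, C 10.68, A 4.36, D 2.33
take B (4 @ 56); take C (19 @ 203); take 29/33 of A → 126.55. Capacity used 52/52.
2 item(s) taken whole; one partial (take 29/33 of A).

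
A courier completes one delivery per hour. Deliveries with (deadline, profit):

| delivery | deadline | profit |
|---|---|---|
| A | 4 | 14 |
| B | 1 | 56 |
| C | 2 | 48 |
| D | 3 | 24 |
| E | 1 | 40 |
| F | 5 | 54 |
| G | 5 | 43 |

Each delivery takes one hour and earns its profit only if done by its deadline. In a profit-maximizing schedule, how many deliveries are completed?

Take jobs in profit order; each goes to the latest open slot no later than its deadline.
Profit order: B=56 F=54 C=48 G=43 E=40 D=24 A=14
Assign: B→slot 1, F→slot 5, C→slot 2, G→slot 4, E skipped, D→slot 3, A skipped.
Slots: [1:B] [2:C] [3:D] [4:G] [5:F]
5 of 7 scheduled.

5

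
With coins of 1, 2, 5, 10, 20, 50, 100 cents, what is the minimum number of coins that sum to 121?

121 − 1×100→21 − 1×20→1 − 1×1→0
Total coins = 1 + 1 + 1 = 3

3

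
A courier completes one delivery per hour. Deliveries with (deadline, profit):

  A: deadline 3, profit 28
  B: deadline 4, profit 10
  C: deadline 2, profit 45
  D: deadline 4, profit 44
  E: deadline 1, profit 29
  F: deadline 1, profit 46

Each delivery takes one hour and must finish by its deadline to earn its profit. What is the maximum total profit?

By profit: F(d1,46), C(d2,45), D(d4,44), E(d1,29), A(d3,28), B(d4,10)
F→slot 1; C→slot 2; D→slot 4; E skipped; A→slot 3; B skipped.
Profit = 46 + 45 + 28 + 44 = 163

163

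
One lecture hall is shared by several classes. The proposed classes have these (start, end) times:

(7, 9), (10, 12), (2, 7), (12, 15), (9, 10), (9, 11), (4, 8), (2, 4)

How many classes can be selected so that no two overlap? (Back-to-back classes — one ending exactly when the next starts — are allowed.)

5

By end time: (2,4), (2,7), (4,8), (7,9), (9,10), (9,11), (10,12), (12,15).
Pick (2,4); next start ≥ 4 → (4,8); next start ≥ 8 → (9,10); next start ≥ 10 → (10,12); next start ≥ 12 → (12,15).
Selected 5 classes.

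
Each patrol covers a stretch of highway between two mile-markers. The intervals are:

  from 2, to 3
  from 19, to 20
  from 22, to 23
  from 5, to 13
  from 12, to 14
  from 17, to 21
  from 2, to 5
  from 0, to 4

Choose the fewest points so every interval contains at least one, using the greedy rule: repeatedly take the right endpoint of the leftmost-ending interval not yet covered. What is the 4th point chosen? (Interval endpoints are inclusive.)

23

Sorted: [2,3] [0,4] [2,5] [5,13] [12,14] [19,20] [17,21] [22,23]
{[2,3],[0,4],[2,5]} hit by 3; {[5,13],[12,14]} hit by 13; {[19,20],[17,21]} hit by 20; {[22,23]} hit by 23.
Points: 3, 13, 20, 23 (4 total).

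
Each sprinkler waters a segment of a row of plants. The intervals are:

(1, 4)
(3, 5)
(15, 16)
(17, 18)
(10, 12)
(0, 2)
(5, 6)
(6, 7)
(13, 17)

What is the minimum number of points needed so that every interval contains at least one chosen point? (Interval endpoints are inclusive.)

Sort by right endpoint; whenever an interval is uncovered, place a point at its right end.
Sorted: [0,2] [1,4] [3,5] [5,6] [6,7] [10,12] [15,16] [13,17] [17,18]
{[0,2],[1,4]} hit by 2; {[3,5],[5,6]} hit by 5; {[6,7]} hit by 7; {[10,12]} hit by 12; {[15,16],[13,17]} hit by 16; {[17,18]} hit by 18.
Points: 2, 5, 7, 12, 16, 18 (6 total).

6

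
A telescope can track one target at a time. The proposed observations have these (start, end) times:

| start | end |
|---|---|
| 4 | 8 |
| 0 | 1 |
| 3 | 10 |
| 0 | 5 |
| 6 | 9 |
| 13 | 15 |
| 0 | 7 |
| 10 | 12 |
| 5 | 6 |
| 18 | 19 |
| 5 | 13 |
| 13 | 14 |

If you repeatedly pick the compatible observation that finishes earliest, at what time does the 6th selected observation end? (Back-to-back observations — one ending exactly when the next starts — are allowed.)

19

Greedy by earliest finish: after sorting by end time, pick each interval compatible with the last pick.
Sorted by end: (0,1)  (0,5)  (5,6)  (0,7)  (4,8)  (6,9)  (3,10)  (10,12)  (5,13)  (13,14)  (13,15)  (18,19)
take (0,1); take (5,6); take (6,9); skip (3,10); take (10,12); take (13,14); take (18,19).
Selected: (0,1) (5,6) (6,9) (10,12) (13,14) (18,19)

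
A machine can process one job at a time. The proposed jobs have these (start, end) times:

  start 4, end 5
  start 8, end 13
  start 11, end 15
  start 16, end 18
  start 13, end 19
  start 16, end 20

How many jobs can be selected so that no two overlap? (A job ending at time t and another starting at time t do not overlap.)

3

By end time: (4,5), (8,13), (11,15), (16,18), (13,19), (16,20).
Pick (4,5); next start ≥ 5 → (8,13); next start ≥ 13 → (16,18).
Selected 3 jobs.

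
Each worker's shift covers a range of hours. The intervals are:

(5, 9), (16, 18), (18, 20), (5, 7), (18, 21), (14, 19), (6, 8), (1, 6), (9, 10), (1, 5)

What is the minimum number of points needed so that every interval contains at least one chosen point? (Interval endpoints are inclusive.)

Sorted: [1,5] [1,6] [5,7] [6,8] [5,9] [9,10] [16,18] [14,19] [18,20] [18,21]
{[1,5],[1,6],[5,7]} hit by 5; {[6,8],[5,9]} hit by 8; {[9,10]} hit by 10; {[16,18],[14,19],[18,20],[18,21]} hit by 18.
Points: 5, 8, 10, 18 (4 total).

4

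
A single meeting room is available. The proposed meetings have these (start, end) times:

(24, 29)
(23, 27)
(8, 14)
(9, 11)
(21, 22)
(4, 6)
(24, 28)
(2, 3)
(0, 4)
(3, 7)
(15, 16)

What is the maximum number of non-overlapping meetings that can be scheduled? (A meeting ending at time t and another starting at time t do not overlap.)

6

By end time: (2,3), (0,4), (4,6), (3,7), (9,11), (8,14), (15,16), (21,22), (23,27), (24,28), (24,29).
Pick (2,3); next start ≥ 3 → (4,6); next start ≥ 6 → (9,11); next start ≥ 11 → (15,16); next start ≥ 16 → (21,22); next start ≥ 22 → (23,27).
Selected 6 meetings.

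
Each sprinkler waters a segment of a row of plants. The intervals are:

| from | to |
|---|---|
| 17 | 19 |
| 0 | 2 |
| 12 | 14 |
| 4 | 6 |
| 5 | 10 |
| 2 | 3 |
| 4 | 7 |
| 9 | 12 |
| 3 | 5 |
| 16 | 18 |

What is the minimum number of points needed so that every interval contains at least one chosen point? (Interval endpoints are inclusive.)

Process intervals by earliest right end; each time one isn't hit yet, stab at its right endpoint.
Sorted: [0,2] [2,3] [3,5] [4,6] [4,7] [5,10] [9,12] [12,14] [16,18] [17,19]
{[0,2],[2,3]} hit by 2; {[3,5],[4,6],[4,7],[5,10]} hit by 5; {[9,12],[12,14]} hit by 12; {[16,18],[17,19]} hit by 18.
Points: 2, 5, 12, 18 (4 total).

4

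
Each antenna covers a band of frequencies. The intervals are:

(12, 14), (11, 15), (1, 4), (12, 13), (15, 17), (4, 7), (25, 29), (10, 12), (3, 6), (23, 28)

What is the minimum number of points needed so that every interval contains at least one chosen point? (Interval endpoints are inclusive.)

Sort by right endpoint; whenever an interval is uncovered, place a point at its right end.
By right end: [1,4]  [3,6]  [4,7]  [10,12]  [12,13]  [12,14]  [11,15]  [15,17]  [23,28]  [25,29]
[1,4] uncovered → point at 4; [10,12] uncovered → point at 12; [15,17] uncovered → point at 17; [23,28] uncovered → point at 28.
Points: 4, 12, 17, 28 (4 total).

4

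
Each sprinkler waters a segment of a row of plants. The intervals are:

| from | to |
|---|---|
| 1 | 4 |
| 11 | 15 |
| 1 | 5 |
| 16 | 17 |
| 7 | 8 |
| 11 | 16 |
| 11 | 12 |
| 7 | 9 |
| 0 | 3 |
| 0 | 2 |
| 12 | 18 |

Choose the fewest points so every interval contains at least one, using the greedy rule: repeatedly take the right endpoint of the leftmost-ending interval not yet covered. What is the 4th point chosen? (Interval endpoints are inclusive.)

Sort by right endpoint; whenever an interval is uncovered, place a point at its right end.
Sorted: [0,2] [0,3] [1,4] [1,5] [7,8] [7,9] [11,12] [11,15] [11,16] [16,17] [12,18]
{[0,2],[0,3],[1,4],[1,5]} hit by 2; {[7,8],[7,9]} hit by 8; {[11,12],[11,15],[11,16]} hit by 12; {[16,17],[12,18]} hit by 17.
Points: 2, 8, 12, 17 (4 total).

17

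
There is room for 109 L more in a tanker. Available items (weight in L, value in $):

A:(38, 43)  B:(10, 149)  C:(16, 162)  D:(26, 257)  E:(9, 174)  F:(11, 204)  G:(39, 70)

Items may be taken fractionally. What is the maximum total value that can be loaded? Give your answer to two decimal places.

Sort by value per unit weight and fill in that order.
Ratios (sorted): E 19.33, F 18.55, B 14.90, C 10.12, D 9.88, G 1.79, A 1.13
take E (9 @ 174); take F (11 @ 204); take B (10 @ 149); take C (16 @ 162); take D (26 @ 257); take 37/39 of G → 66.41. Capacity used 109/109.
Total value = 1012.41

1012.41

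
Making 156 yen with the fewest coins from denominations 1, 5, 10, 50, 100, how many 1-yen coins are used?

Use the largest denomination that fits, subtract, and repeat.
156 = 1×100 + 1×50 + 1×5 + 1×1
Count of 1: 1

1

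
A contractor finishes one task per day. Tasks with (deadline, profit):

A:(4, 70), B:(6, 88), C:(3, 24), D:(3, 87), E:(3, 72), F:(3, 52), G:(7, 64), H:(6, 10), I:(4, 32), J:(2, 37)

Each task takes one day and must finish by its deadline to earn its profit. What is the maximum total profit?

443

Profit order: B=88 D=87 E=72 A=70 G=64 F=52 J=37 I=32 C=24 H=10
Assign: B→slot 6, D→slot 3, E→slot 2, A→slot 4, G→slot 7, F→slot 1, J skipped, I skipped, C skipped, H→slot 5.
Slots: [1:F] [2:E] [3:D] [4:A] [5:H] [6:B] [7:G]
Profit = 52 + 72 + 87 + 70 + 10 + 88 + 64 = 443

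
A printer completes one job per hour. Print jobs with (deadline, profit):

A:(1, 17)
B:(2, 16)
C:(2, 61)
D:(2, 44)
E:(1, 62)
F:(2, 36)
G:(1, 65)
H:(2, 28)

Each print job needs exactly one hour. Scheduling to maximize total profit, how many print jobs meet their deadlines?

Take jobs in profit order; each goes to the latest open slot no later than its deadline.
Profit order: G=65 E=62 C=61 D=44 F=36 H=28 A=17 B=16
Assign: G→slot 1, E skipped, C→slot 2, D skipped, F skipped, H skipped, A skipped, B skipped.
Slots: [1:G] [2:C]
2 of 8 scheduled.

2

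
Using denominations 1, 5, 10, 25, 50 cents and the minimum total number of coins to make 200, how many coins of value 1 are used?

0

Use the largest denomination that fits, subtract, and repeat.
200 = 4×50
Count of 1: 0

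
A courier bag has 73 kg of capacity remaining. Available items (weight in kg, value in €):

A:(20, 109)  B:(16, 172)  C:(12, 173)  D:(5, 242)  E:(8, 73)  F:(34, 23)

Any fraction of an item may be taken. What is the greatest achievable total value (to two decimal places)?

Sort by value per unit weight and fill in that order.
Order: D (242/5=48.40) > C (173/12=14.42) > B (172/16=10.75) > E (73/8=9.12) > A (109/20=5.45) > F (23/34=0.68)
Fill: take D (5 @ 242) → take C (12 @ 173) → take B (16 @ 172) → take E (8 @ 73) → take A (20 @ 109) → take 12/34 of F → 8.12; 73/73 used.
Total value = 777.12

777.12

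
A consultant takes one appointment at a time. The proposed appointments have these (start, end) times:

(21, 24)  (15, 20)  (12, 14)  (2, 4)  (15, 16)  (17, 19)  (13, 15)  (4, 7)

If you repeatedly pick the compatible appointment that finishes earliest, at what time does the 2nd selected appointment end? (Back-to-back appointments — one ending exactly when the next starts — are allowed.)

Order by finish time; keep every interval that doesn't clash with the previous kept one.
Sorted by end: (2,4)  (4,7)  (12,14)  (13,15)  (15,16)  (17,19)  (15,20)  (21,24)
take (2,4); take (4,7); take (12,14); take (15,16); take (17,19); take (21,24).
Selected: (2,4) (4,7) (12,14) (15,16) (17,19) (21,24)

7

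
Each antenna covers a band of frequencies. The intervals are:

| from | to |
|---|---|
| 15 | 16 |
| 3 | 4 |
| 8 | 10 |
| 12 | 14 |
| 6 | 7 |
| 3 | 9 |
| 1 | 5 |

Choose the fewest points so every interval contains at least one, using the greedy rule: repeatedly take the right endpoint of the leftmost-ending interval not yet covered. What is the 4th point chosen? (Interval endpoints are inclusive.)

14

Process intervals by earliest right end; each time one isn't hit yet, stab at its right endpoint.
Sorted: [3,4] [1,5] [6,7] [3,9] [8,10] [12,14] [15,16]
{[3,4],[1,5]} hit by 4; {[6,7],[3,9]} hit by 7; {[8,10]} hit by 10; {[12,14]} hit by 14; {[15,16]} hit by 16.
Points: 4, 7, 10, 14, 16 (5 total).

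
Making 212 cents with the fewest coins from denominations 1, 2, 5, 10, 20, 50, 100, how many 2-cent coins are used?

1

Use the largest denomination that fits, subtract, and repeat.
212 = 2×100 + 1×10 + 1×2
Count of 2: 1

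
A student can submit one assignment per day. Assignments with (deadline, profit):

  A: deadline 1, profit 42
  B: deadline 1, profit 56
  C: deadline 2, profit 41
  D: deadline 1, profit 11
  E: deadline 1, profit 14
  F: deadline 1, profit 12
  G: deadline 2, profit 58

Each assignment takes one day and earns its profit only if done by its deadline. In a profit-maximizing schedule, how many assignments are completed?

Sort by profit descending; place each in the latest free slot ≤ its deadline.
Profit order: G=58 B=56 A=42 C=41 E=14 F=12 D=11
Assign: G→slot 2, B→slot 1, A skipped, C skipped, E skipped, F skipped, D skipped.
Slots: [1:B] [2:G]
2 of 7 scheduled.

2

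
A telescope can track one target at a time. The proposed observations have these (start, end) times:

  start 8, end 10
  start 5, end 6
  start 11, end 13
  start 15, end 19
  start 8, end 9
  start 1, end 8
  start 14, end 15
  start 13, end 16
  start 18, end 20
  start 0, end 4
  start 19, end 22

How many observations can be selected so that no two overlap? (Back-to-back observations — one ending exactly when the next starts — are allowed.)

7

Sort by end time and greedily take each interval whose start is ≥ the last chosen end.
Sorted by end: (0,4)  (5,6)  (1,8)  (8,9)  (8,10)  (11,13)  (14,15)  (13,16)  (15,19)  (18,20)  (19,22)
take (0,4); take (5,6); take (8,9); take (11,13); take (14,15); skip (13,16); take (15,19); take (19,22).
Selected 7 observations.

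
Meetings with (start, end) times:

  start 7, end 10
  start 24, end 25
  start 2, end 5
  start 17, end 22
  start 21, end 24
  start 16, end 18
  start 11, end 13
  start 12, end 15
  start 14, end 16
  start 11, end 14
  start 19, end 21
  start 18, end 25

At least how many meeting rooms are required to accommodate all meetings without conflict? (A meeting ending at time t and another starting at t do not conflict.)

Events (time:±→running): 2:+→1 5:-→0 7:+→1 10:-→0 11:+→1 11:+→2 12:+→3 … peak 3.

3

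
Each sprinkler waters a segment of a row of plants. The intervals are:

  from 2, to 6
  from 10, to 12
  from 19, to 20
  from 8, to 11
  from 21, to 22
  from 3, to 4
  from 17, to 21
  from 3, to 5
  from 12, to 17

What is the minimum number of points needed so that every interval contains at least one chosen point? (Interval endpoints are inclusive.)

5

Sort by right endpoint; whenever an interval is uncovered, place a point at its right end.
By right end: [3,4]  [3,5]  [2,6]  [8,11]  [10,12]  [12,17]  [19,20]  [17,21]  [21,22]
[3,4] uncovered → point at 4; [8,11] uncovered → point at 11; [12,17] uncovered → point at 17; [19,20] uncovered → point at 20; [21,22] uncovered → point at 22.
Points: 4, 11, 17, 20, 22 (5 total).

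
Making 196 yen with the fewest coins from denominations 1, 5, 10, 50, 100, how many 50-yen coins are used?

Use the largest denomination that fits, subtract, and repeat.
196 = 1×100 + 1×50 + 4×10 + 1×5 + 1×1
Count of 50: 1

1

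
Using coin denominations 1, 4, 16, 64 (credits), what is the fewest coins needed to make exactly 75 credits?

Use the largest denomination that fits, subtract, and repeat.
75 = 1×64 + 2×4 + 3×1
Total coins = 1 + 2 + 3 = 6

6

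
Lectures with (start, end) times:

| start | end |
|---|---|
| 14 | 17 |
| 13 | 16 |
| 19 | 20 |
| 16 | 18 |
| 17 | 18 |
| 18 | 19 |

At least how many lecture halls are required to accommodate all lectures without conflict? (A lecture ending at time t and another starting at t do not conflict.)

Count concurrent intervals with a sweep; the peak is the room count.
starts: [13, 14, 16, 17, 18, 19]
ends:   [16, 17, 18, 18, 19, 20]
s13→1 s14→2  — peak 2.

2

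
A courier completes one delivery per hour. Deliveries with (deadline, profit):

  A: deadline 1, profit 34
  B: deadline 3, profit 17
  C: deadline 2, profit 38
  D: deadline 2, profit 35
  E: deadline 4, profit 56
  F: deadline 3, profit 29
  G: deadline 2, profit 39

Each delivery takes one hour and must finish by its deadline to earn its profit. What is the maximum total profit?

162

Take jobs in profit order; each goes to the latest open slot no later than its deadline.
By profit: E(d4,56), G(d2,39), C(d2,38), D(d2,35), A(d1,34), F(d3,29), B(d3,17)
E→slot 4; G→slot 2; C→slot 1; D skipped; A skipped; F→slot 3; B skipped.
Profit = 38 + 39 + 29 + 56 = 162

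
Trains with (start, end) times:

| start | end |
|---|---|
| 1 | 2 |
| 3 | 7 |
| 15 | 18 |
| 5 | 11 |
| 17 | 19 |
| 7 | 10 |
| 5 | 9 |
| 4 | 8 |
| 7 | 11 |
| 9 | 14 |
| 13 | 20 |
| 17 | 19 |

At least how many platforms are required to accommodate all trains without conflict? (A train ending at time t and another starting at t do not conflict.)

5

The answer is the maximum number of intervals overlapping at any instant.
starts: [1, 3, 4, 5, 5, 7, 7, 9, 13, 15, 17, 17]
ends:   [2, 7, 8, 9, 10, 11, 11, 14, 18, 19, 19, 20]
s1→1 e2→0 s3→1 s4→2 s5→3 s5→4 e7→3 s7→4 s7→5  — peak 5.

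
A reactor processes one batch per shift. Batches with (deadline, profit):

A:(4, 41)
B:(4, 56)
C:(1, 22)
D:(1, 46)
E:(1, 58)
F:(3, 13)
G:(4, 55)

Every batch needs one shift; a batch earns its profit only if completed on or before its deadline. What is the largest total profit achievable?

By profit: E(d1,58), B(d4,56), G(d4,55), D(d1,46), A(d4,41), C(d1,22), F(d3,13)
E→slot 1; B→slot 4; G→slot 3; D skipped; A→slot 2; C skipped; F skipped.
Profit = 58 + 41 + 55 + 56 = 210

210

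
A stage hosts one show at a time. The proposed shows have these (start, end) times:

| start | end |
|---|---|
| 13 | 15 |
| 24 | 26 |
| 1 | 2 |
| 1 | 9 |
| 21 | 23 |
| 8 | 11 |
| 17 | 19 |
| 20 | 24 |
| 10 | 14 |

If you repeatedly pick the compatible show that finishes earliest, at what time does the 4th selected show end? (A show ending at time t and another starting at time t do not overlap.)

Sorted by end: (1,2)  (1,9)  (8,11)  (10,14)  (13,15)  (17,19)  (21,23)  (20,24)  (24,26)
take (1,2); take (8,11); skip (10,14); take (13,15); take (17,19); take (21,23); take (24,26).
Selected: (1,2) (8,11) (13,15) (17,19) (21,23) (24,26)

19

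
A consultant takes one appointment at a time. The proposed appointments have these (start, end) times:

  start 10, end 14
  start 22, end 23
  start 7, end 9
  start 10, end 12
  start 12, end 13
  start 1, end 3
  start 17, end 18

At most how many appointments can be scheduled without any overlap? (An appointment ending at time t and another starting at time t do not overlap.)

Greedy by earliest finish: after sorting by end time, pick each interval compatible with the last pick.
By end time: (1,3), (7,9), (10,12), (12,13), (10,14), (17,18), (22,23).
Pick (1,3); next start ≥ 3 → (7,9); next start ≥ 9 → (10,12); next start ≥ 12 → (12,13); next start ≥ 13 → (17,18); next start ≥ 18 → (22,23).
Selected 6 appointments.

6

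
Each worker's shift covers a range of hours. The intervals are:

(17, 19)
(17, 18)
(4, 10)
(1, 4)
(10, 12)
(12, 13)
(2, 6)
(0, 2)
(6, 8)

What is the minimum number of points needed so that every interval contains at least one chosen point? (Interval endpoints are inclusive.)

Sort by right endpoint; whenever an interval is uncovered, place a point at its right end.
By right end: [0,2]  [1,4]  [2,6]  [6,8]  [4,10]  [10,12]  [12,13]  [17,18]  [17,19]
[0,2] uncovered → point at 2; [6,8] uncovered → point at 8; [10,12] uncovered → point at 12; [17,18] uncovered → point at 18.
Points: 2, 8, 12, 18 (4 total).

4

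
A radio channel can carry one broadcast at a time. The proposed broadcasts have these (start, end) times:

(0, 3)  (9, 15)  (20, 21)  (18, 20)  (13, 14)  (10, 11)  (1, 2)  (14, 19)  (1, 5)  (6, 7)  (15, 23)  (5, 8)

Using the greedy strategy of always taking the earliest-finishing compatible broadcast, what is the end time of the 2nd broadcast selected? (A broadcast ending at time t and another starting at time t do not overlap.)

Greedy by earliest finish: after sorting by end time, pick each interval compatible with the last pick.
By end time: (1,2), (0,3), (1,5), (6,7), (5,8), (10,11), (13,14), (9,15), (14,19), (18,20), (20,21), (15,23).
Pick (1,2); next start ≥ 2 → (6,7); next start ≥ 7 → (10,11); next start ≥ 11 → (13,14); next start ≥ 14 → (14,19); next start ≥ 19 → (20,21).
Selected: (1,2) (6,7) (10,11) (13,14) (14,19) (20,21)

7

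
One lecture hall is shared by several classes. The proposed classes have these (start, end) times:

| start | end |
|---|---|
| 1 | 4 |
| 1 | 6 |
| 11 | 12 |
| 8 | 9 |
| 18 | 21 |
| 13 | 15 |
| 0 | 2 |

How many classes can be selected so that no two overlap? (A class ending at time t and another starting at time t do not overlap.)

5

Sorted by end: (0,2)  (1,4)  (1,6)  (8,9)  (11,12)  (13,15)  (18,21)
take (0,2); skip (1,4); take (8,9); take (11,12); take (13,15); take (18,21).
Selected 5 classes.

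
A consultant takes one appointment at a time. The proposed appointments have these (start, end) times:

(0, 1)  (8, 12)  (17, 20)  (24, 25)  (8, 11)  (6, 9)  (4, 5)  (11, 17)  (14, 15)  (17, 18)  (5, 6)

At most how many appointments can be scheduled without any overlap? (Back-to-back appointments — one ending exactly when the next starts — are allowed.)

7

By end time: (0,1), (4,5), (5,6), (6,9), (8,11), (8,12), (14,15), (11,17), (17,18), (17,20), (24,25).
Pick (0,1); next start ≥ 1 → (4,5); next start ≥ 5 → (5,6); next start ≥ 6 → (6,9); next start ≥ 9 → (14,15); next start ≥ 15 → (17,18); next start ≥ 18 → (24,25).
Selected 7 appointments.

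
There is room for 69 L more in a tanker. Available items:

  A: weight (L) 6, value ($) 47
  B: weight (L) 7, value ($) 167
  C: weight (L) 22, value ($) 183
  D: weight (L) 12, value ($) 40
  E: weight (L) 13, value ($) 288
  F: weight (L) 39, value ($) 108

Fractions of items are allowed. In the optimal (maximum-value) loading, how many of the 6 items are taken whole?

5

Greedy by value/weight ratio, highest first.
Order: B (167/7=23.86) > E (288/13=22.15) > C (183/22=8.32) > A (47/6=7.83) > D (40/12=3.33) > F (108/39=2.77)
Fill: take B (7 @ 167) → take E (13 @ 288) → take C (22 @ 183) → take A (6 @ 47) → take D (12 @ 40) → take 9/39 of F → 24.92; 69/69 used.
5 item(s) taken whole; one partial (take 9/39 of F).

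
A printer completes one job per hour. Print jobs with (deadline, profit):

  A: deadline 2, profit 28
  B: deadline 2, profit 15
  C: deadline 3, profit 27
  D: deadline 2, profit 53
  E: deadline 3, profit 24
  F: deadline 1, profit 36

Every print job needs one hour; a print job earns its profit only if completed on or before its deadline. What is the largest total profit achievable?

116

Take jobs in profit order; each goes to the latest open slot no later than its deadline.
By profit: D(d2,53), F(d1,36), A(d2,28), C(d3,27), E(d3,24), B(d2,15)
D→slot 2; F→slot 1; A skipped; C→slot 3; E skipped; B skipped.
Profit = 36 + 53 + 27 = 116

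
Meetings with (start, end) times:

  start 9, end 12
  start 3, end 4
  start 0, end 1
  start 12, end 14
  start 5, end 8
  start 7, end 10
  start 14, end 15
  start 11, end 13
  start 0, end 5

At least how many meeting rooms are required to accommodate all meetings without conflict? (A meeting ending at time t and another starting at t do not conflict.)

2

Count concurrent intervals with a sweep; the peak is the room count.
starts: [0, 0, 3, 5, 7, 9, 11, 12, 14]
ends:   [1, 4, 5, 8, 10, 12, 13, 14, 15]
s0→1 s0→2  — peak 2.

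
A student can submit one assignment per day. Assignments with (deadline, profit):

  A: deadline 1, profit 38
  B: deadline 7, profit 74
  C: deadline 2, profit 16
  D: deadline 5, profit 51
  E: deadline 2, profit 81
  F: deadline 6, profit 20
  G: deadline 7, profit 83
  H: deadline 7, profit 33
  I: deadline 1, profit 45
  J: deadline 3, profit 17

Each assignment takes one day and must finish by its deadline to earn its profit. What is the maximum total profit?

Sort by profit descending; place each in the latest free slot ≤ its deadline.
Profit order: G=83 E=81 B=74 D=51 I=45 A=38 H=33 F=20 J=17 C=16
Assign: G→slot 7, E→slot 2, B→slot 6, D→slot 5, I→slot 1, A skipped, H→slot 4, F→slot 3, J skipped, C skipped.
Slots: [1:I] [2:E] [3:F] [4:H] [5:D] [6:B] [7:G]
Profit = 45 + 81 + 20 + 33 + 51 + 74 + 83 = 387

387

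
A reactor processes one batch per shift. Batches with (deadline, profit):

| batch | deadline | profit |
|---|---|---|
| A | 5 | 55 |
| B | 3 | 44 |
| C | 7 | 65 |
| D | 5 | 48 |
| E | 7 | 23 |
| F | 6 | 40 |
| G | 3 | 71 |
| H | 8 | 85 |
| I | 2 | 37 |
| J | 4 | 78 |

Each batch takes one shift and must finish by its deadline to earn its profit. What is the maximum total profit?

Take jobs in profit order; each goes to the latest open slot no later than its deadline.
By profit: H(d8,85), J(d4,78), G(d3,71), C(d7,65), A(d5,55), D(d5,48), B(d3,44), F(d6,40), I(d2,37), E(d7,23)
H→slot 8; J→slot 4; G→slot 3; C→slot 7; A→slot 5; D→slot 2; B→slot 1; F→slot 6; I skipped; E skipped.
Profit = 44 + 48 + 71 + 78 + 55 + 40 + 65 + 85 = 486

486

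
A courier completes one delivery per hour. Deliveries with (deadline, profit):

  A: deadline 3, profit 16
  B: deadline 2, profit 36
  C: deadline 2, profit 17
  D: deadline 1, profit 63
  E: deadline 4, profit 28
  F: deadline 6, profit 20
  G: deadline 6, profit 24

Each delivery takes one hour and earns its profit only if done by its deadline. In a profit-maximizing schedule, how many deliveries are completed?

6

Take jobs in profit order; each goes to the latest open slot no later than its deadline.
Profit order: D=63 B=36 E=28 G=24 F=20 C=17 A=16
Assign: D→slot 1, B→slot 2, E→slot 4, G→slot 6, F→slot 5, C skipped, A→slot 3.
Slots: [1:D] [2:B] [3:A] [4:E] [5:F] [6:G]
6 of 7 scheduled.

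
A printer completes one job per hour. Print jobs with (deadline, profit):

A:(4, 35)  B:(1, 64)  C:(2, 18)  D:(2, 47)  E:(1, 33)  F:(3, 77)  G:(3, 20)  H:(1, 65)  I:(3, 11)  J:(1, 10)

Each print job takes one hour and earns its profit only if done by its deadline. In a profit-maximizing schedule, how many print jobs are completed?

4

Take jobs in profit order; each goes to the latest open slot no later than its deadline.
By profit: F(d3,77), H(d1,65), B(d1,64), D(d2,47), A(d4,35), E(d1,33), G(d3,20), C(d2,18), I(d3,11), J(d1,10)
F→slot 3; H→slot 1; B skipped; D→slot 2; A→slot 4; E skipped; G skipped; C skipped; I skipped; J skipped.
4 of 10 scheduled.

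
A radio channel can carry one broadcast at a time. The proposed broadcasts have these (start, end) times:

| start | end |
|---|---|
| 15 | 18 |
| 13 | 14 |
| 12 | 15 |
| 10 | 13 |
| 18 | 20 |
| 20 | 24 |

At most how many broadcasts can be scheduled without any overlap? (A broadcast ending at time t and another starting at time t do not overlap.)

5

Greedy by earliest finish: after sorting by end time, pick each interval compatible with the last pick.
Sorted by end: (10,13)  (13,14)  (12,15)  (15,18)  (18,20)  (20,24)
take (10,13); take (13,14); skip (12,15); take (15,18); take (18,20); take (20,24).
Selected 5 broadcasts.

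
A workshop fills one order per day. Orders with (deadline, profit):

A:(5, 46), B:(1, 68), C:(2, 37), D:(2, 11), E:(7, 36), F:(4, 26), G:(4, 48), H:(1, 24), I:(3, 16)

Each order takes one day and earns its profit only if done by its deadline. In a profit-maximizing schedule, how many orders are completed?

Profit order: B=68 G=48 A=46 C=37 E=36 F=26 H=24 I=16 D=11
Assign: B→slot 1, G→slot 4, A→slot 5, C→slot 2, E→slot 7, F→slot 3, H skipped, I skipped, D skipped.
Slots: [1:B] [2:C] [3:F] [4:G] [5:A] [7:E]
6 of 9 scheduled.

6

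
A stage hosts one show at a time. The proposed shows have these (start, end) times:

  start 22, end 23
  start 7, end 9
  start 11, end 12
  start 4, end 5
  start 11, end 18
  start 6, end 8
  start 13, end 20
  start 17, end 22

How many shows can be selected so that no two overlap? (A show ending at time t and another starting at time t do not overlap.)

Order by finish time; keep every interval that doesn't clash with the previous kept one.
By end time: (4,5), (6,8), (7,9), (11,12), (11,18), (13,20), (17,22), (22,23).
Pick (4,5); next start ≥ 5 → (6,8); next start ≥ 8 → (11,12); next start ≥ 12 → (13,20); next start ≥ 20 → (22,23).
Selected 5 shows.

5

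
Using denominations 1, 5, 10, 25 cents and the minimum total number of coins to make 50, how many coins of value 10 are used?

50 − 2×25→0
Count of 10: 0

0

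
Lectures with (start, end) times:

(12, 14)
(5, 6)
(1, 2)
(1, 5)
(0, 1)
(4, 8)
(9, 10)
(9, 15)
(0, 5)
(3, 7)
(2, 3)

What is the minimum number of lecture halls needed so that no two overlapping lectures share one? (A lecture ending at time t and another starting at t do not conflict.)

starts: [0, 0, 1, 1, 2, 3, 4, 5, 9, 9, 12]
ends:   [1, 2, 3, 5, 5, 6, 7, 8, 10, 14, 15]
s0→1 s0→2 e1→1 s1→2 s1→3 e2→2 s2→3 e3→2 s3→3 s4→4  — peak 4.

4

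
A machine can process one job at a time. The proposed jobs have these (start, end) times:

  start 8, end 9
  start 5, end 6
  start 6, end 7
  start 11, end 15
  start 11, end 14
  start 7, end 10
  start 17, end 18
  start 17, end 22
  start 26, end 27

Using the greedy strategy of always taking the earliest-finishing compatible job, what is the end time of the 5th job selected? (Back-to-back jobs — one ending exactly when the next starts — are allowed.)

18

Order by finish time; keep every interval that doesn't clash with the previous kept one.
Sorted by end: (5,6)  (6,7)  (8,9)  (7,10)  (11,14)  (11,15)  (17,18)  (17,22)  (26,27)
take (5,6); take (6,7); take (8,9); take (11,14); take (17,18); take (26,27).
Selected: (5,6) (6,7) (8,9) (11,14) (17,18) (26,27)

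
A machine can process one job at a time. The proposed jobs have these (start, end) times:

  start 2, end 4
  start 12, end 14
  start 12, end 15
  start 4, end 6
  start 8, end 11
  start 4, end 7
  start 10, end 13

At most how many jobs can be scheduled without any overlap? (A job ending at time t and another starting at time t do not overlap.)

4

Sort by end time and greedily take each interval whose start is ≥ the last chosen end.
Sorted by end: (2,4)  (4,6)  (4,7)  (8,11)  (10,13)  (12,14)  (12,15)
take (2,4); take (4,6); take (8,11); take (12,14).
Selected 4 jobs.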